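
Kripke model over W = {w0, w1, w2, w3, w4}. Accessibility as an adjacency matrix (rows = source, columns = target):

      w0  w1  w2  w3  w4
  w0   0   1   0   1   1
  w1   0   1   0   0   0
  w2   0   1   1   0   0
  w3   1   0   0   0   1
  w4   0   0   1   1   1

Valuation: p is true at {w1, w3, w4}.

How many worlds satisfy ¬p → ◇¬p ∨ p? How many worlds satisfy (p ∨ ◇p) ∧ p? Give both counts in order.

4 and 3

For ¬p → ◇¬p ∨ p:
w0: ¬p is T, ◇¬p ∨ p is F. ✗
w1: ¬p is F, ◇¬p ∨ p is T. ✓
w2: ¬p is T, ◇¬p ∨ p is T. ✓
w3: ¬p is F, ◇¬p ∨ p is T. ✓
w4: ¬p is F, ◇¬p ∨ p is T. ✓
— 4 worlds.
For (p ∨ ◇p) ∧ p:
w0: p ∨ ◇p is T, p is F. ✗
w1: p ∨ ◇p is T, p is T. ✓
w2: p ∨ ◇p is T, p is F. ✗
w3: p ∨ ◇p is T, p is T. ✓
w4: p ∨ ◇p is T, p is T. ✓
— 3 worlds.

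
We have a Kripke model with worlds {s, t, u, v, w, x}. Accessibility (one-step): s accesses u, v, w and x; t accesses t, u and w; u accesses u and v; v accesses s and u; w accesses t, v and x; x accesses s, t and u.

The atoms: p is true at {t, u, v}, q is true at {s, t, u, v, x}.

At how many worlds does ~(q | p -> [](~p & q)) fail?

1

s: q | p -> [](~p & q) is F. ✓
t: q | p -> [](~p & q) is F. ✓
u: q | p -> [](~p & q) is F. ✓
v: q | p -> [](~p & q) is F. ✓
w: q | p -> [](~p & q) is T. ✗
x: q | p -> [](~p & q) is F. ✓
Satisfying worlds: {s, t, u, v, x}.
So ~(q | p -> [](~p & q)) fails at the other 1 world.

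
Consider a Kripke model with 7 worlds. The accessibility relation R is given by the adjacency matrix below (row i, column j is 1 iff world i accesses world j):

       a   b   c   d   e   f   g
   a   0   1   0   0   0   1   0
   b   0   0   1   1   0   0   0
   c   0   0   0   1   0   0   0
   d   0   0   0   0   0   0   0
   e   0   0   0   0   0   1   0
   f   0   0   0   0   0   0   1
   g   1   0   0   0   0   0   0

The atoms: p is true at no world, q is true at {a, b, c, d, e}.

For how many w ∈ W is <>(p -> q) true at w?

6

a: successors {b, f}; p -> q there: b:T, f:T. ✓
b: successors {c, d}; p -> q there: c:T, d:T. ✓
c: successors {d}; p -> q there: d:T. ✓
d: no successors, so <>(p -> q) fails. ✗
e: successors {f}; p -> q there: f:T. ✓
f: successors {g}; p -> q there: g:T. ✓
g: successors {a}; p -> q there: a:T. ✓
Satisfying worlds: {a, b, c, e, f, g}.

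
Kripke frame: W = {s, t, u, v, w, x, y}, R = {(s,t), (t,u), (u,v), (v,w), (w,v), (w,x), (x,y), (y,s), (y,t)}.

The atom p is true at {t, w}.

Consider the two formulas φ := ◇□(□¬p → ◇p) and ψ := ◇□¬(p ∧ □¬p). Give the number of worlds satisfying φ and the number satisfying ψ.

2 and 5

For ◇□(□¬p → ◇p):
s: successors {t}; □(□¬p → ◇p) there: t:F. ✗
t: successors {u}; □(□¬p → ◇p) there: u:T. ✓
u: successors {v}; □(□¬p → ◇p) there: v:F. ✗
v: successors {w}; □(□¬p → ◇p) there: w:F. ✗
w: successors {v, x}; □(□¬p → ◇p) there: v:F, x:T. ✓
x: successors {y}; □(□¬p → ◇p) there: y:F. ✗
y: successors {s, t}; □(□¬p → ◇p) there: s:F, t:F. ✗
— 2 worlds.
For ◇□¬(p ∧ □¬p):
s: successors {t}; □¬(p ∧ □¬p) there: t:T. ✓
t: successors {u}; □¬(p ∧ □¬p) there: u:T. ✓
u: successors {v}; □¬(p ∧ □¬p) there: v:F. ✗
v: successors {w}; □¬(p ∧ □¬p) there: w:T. ✓
w: successors {v, x}; □¬(p ∧ □¬p) there: v:F, x:T. ✓
x: successors {y}; □¬(p ∧ □¬p) there: y:F. ✗
y: successors {s, t}; □¬(p ∧ □¬p) there: s:F, t:T. ✓
— 5 worlds.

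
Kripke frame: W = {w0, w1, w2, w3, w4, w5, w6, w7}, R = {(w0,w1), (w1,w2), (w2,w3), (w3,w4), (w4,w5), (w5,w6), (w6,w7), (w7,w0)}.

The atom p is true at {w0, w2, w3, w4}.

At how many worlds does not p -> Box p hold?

w0: not p is F, Box p is F. ✓
w1: not p is T, Box p is T. ✓
w2: not p is F, Box p is T. ✓
w3: not p is F, Box p is T. ✓
w4: not p is F, Box p is F. ✓
w5: not p is T, Box p is F. ✗
w6: not p is T, Box p is F. ✗
w7: not p is T, Box p is T. ✓
Satisfying worlds: {w0, w1, w2, w3, w4, w7}.

6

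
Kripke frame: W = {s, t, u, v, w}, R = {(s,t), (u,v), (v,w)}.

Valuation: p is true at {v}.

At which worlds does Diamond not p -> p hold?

s: Diamond not p is T, p is F. ✗
t: Diamond not p is F, p is F. ✓
u: Diamond not p is F, p is F. ✓
v: Diamond not p is T, p is T. ✓
w: Diamond not p is F, p is F. ✓

{t, u, v, w}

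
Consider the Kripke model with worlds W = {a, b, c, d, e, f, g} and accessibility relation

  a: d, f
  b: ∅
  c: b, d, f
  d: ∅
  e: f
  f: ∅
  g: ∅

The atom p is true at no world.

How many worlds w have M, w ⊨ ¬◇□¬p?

4

a: ◇□¬p is T. ✗
b: ◇□¬p is F. ✓
c: ◇□¬p is T. ✗
d: ◇□¬p is F. ✓
e: ◇□¬p is T. ✗
f: ◇□¬p is F. ✓
g: ◇□¬p is F. ✓
Satisfying worlds: {b, d, f, g}.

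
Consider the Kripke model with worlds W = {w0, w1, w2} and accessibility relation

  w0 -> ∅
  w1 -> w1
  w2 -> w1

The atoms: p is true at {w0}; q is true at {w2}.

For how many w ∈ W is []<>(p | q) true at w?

w0: no successors, so []<>(p | q) holds vacuously. ✓
w1: successors {w1}; <>(p | q) there: w1:F. ✗
w2: successors {w1}; <>(p | q) there: w1:F. ✗
Satisfying worlds: {w0}.

1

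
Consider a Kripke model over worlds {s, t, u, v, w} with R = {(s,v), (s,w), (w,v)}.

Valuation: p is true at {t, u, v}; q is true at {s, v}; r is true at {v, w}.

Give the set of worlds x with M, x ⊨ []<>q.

s: successors {v, w}; <>q there: v:F, w:T. ✗
t: no successors, so []<>q holds vacuously. ✓
u: no successors, so []<>q holds vacuously. ✓
v: no successors, so []<>q holds vacuously. ✓
w: successors {v}; <>q there: v:F. ✗

{t, u, v}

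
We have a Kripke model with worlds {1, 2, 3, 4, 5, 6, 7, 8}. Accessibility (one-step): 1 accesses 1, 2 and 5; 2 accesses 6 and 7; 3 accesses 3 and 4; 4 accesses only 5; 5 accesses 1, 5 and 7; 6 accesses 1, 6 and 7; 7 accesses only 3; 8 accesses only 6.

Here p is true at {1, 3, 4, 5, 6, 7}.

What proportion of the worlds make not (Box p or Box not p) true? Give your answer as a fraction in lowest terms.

1: Box p or Box not p is F. ✓
2: Box p or Box not p is T. ✗
3: Box p or Box not p is T. ✗
4: Box p or Box not p is T. ✗
5: Box p or Box not p is T. ✗
6: Box p or Box not p is T. ✗
7: Box p or Box not p is T. ✗
8: Box p or Box not p is T. ✗
That's 1 of 8 worlds, so 1/8.

1/8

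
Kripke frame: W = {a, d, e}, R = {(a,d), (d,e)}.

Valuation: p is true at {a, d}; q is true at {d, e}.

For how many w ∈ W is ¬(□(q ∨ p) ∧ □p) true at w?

a: □(q ∨ p) ∧ □p is T. ✗
d: □(q ∨ p) ∧ □p is F. ✓
e: □(q ∨ p) ∧ □p is T. ✗
Satisfying worlds: {d}.

1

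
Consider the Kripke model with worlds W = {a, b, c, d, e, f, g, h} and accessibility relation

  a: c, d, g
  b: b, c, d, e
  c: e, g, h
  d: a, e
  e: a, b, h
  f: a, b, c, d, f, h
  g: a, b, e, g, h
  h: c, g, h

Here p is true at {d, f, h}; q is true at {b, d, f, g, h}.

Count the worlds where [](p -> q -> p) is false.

0

a: successors {c, d, g}; p -> q -> p there: c:T, d:T, g:T. ✓
b: successors {b, c, d, e}; p -> q -> p there: b:T, c:T, d:T, e:T. ✓
c: successors {e, g, h}; p -> q -> p there: e:T, g:T, h:T. ✓
d: successors {a, e}; p -> q -> p there: a:T, e:T. ✓
e: successors {a, b, h}; p -> q -> p there: a:T, b:T, h:T. ✓
f: successors {a, b, c, d, f, h}; p -> q -> p there: a:T, b:T, c:T, d:T, f:T, h:T. ✓
g: successors {a, b, e, g, h}; p -> q -> p there: a:T, b:T, e:T, g:T, h:T. ✓
h: successors {c, g, h}; p -> q -> p there: c:T, g:T, h:T. ✓
Satisfying worlds: {a, b, c, d, e, f, g, h}.
So [](p -> q -> p) fails at the other 0 worlds.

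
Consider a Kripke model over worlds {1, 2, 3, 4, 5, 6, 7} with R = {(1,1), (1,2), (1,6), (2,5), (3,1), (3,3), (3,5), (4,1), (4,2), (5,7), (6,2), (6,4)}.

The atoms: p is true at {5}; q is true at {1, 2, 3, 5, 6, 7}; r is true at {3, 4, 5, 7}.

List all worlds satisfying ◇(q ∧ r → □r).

1: successors {1, 2, 6}; q ∧ r → □r there: 1:T, 2:T, 6:T. ✓
2: successors {5}; q ∧ r → □r there: 5:T. ✓
3: successors {1, 3, 5}; q ∧ r → □r there: 1:T, 3:F, 5:T. ✓
4: successors {1, 2}; q ∧ r → □r there: 1:T, 2:T. ✓
5: successors {7}; q ∧ r → □r there: 7:T. ✓
6: successors {2, 4}; q ∧ r → □r there: 2:T, 4:T. ✓
7: no successors, so ◇(q ∧ r → □r) fails. ✗

{1, 2, 3, 4, 5, 6}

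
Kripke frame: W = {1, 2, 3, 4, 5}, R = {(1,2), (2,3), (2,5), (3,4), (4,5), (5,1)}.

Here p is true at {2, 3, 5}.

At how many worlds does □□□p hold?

1: successors {2}; □□p there: 2:F. ✗
2: successors {3, 5}; □□p there: 3:T, 5:T. ✓
3: successors {4}; □□p there: 4:F. ✗
4: successors {5}; □□p there: 5:T. ✓
5: successors {1}; □□p there: 1:T. ✓
Satisfying worlds: {2, 4, 5}.

3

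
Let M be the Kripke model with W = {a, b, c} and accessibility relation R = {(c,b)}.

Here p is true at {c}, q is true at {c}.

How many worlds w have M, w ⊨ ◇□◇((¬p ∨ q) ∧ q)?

a: no successors, so ◇□◇((¬p ∨ q) ∧ q) fails. ✗
b: no successors, so ◇□◇((¬p ∨ q) ∧ q) fails. ✗
c: successors {b}; □◇((¬p ∨ q) ∧ q) there: b:T. ✓
Satisfying worlds: {c}.

1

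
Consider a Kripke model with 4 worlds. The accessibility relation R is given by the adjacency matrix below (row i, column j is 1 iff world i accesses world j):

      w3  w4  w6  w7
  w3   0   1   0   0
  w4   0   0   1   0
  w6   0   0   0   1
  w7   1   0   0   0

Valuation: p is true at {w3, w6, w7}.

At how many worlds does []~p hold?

1

w3: successors {w4}; ~p there: w4:T. ✓
w4: successors {w6}; ~p there: w6:F. ✗
w6: successors {w7}; ~p there: w7:F. ✗
w7: successors {w3}; ~p there: w3:F. ✗
Satisfying worlds: {w3}.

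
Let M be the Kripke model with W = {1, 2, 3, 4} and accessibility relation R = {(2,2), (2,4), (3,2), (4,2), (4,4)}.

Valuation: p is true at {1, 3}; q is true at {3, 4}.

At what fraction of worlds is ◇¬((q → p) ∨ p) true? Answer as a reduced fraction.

1/2

1: no successors, so ◇¬((q → p) ∨ p) fails. ✗
2: successors {2, 4}; ¬((q → p) ∨ p) there: 2:F, 4:T. ✓
3: successors {2}; ¬((q → p) ∨ p) there: 2:F. ✗
4: successors {2, 4}; ¬((q → p) ∨ p) there: 2:F, 4:T. ✓
That's 2 of 4 worlds, so 2/4 = 1/2.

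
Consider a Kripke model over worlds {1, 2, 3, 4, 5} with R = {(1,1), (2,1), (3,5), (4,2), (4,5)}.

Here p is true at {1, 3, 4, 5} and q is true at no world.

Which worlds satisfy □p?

{1, 2, 3, 5}

1: successors {1}; p there: 1:T. ✓
2: successors {1}; p there: 1:T. ✓
3: successors {5}; p there: 5:T. ✓
4: successors {2, 5}; p there: 2:F, 5:T. ✗
5: no successors, so □p holds vacuously. ✓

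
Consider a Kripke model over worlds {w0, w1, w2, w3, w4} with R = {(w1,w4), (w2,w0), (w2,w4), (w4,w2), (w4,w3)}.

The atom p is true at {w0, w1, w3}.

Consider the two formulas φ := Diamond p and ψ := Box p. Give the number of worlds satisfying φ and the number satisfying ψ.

For Diamond p:
w0: no successors, so Diamond p fails. ✗
w1: successors {w4}; p there: w4:F. ✗
w2: successors {w0, w4}; p there: w0:T, w4:F. ✓
w3: no successors, so Diamond p fails. ✗
w4: successors {w2, w3}; p there: w2:F, w3:T. ✓
— 2 worlds.
For Box p:
w0: no successors, so Box p holds vacuously. ✓
w1: successors {w4}; p there: w4:F. ✗
w2: successors {w0, w4}; p there: w0:T, w4:F. ✗
w3: no successors, so Box p holds vacuously. ✓
w4: successors {w2, w3}; p there: w2:F, w3:T. ✗
— 2 worlds.

2 and 2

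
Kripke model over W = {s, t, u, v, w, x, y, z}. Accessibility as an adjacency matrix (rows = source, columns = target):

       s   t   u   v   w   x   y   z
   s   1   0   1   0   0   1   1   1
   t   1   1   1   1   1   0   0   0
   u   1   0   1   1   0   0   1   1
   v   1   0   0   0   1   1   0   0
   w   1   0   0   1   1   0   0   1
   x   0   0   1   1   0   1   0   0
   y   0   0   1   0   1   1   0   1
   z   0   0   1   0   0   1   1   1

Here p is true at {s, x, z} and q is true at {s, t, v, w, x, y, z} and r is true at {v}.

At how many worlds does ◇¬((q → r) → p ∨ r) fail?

s: successors {s, u, x, y, z}; ¬((q → r) → p ∨ r) there: s:F, u:T, x:F, y:F, z:F. ✓
t: successors {s, t, u, v, w}; ¬((q → r) → p ∨ r) there: s:F, t:F, u:T, v:F, w:F. ✓
u: successors {s, u, v, y, z}; ¬((q → r) → p ∨ r) there: s:F, u:T, v:F, y:F, z:F. ✓
v: successors {s, w, x}; ¬((q → r) → p ∨ r) there: s:F, w:F, x:F. ✗
w: successors {s, v, w, z}; ¬((q → r) → p ∨ r) there: s:F, v:F, w:F, z:F. ✗
x: successors {u, v, x}; ¬((q → r) → p ∨ r) there: u:T, v:F, x:F. ✓
y: successors {u, w, x, z}; ¬((q → r) → p ∨ r) there: u:T, w:F, x:F, z:F. ✓
z: successors {u, x, y, z}; ¬((q → r) → p ∨ r) there: u:T, x:F, y:F, z:F. ✓
Satisfying worlds: {s, t, u, x, y, z}.
So ◇¬((q → r) → p ∨ r) fails at the other 2 worlds.

2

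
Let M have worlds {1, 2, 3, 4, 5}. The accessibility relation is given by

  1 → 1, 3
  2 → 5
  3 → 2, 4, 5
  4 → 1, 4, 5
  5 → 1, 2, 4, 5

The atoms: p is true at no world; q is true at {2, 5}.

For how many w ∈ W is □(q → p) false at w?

1: successors {1, 3}; q → p there: 1:T, 3:T. ✓
2: successors {5}; q → p there: 5:F. ✗
3: successors {2, 4, 5}; q → p there: 2:F, 4:T, 5:F. ✗
4: successors {1, 4, 5}; q → p there: 1:T, 4:T, 5:F. ✗
5: successors {1, 2, 4, 5}; q → p there: 1:T, 2:F, 4:T, 5:F. ✗
Satisfying worlds: {1}.
So □(q → p) fails at the other 4 worlds.

4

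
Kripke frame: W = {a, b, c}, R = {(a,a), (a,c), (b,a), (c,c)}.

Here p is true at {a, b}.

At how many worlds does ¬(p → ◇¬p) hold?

a: p → ◇¬p is T. ✗
b: p → ◇¬p is F. ✓
c: p → ◇¬p is T. ✗
Satisfying worlds: {b}.

1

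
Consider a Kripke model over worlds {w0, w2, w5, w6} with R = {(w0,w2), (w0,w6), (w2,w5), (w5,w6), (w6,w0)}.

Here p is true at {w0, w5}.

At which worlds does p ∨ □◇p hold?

w0: p is T, □◇p is T. ✓
w2: p is F, □◇p is F. ✗
w5: p is T, □◇p is T. ✓
w6: p is F, □◇p is F. ✗

{w0, w5}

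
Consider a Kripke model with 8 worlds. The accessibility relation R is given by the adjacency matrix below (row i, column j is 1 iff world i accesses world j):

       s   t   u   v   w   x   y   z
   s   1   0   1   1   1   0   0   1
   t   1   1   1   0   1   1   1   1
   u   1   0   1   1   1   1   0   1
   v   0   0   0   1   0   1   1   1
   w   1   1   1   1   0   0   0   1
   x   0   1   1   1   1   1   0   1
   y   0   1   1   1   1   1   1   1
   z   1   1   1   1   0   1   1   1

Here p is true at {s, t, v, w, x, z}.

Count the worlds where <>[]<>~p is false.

0

s: successors {s, u, v, w, z}; []<>~p there: s:T, u:T, v:T, w:T, z:T. ✓
t: successors {s, t, u, w, x, y, z}; []<>~p there: s:T, t:T, u:T, w:T, x:T, y:T, z:T. ✓
u: successors {s, u, v, w, x, z}; []<>~p there: s:T, u:T, v:T, w:T, x:T, z:T. ✓
v: successors {v, x, y, z}; []<>~p there: v:T, x:T, y:T, z:T. ✓
w: successors {s, t, u, v, z}; []<>~p there: s:T, t:T, u:T, v:T, z:T. ✓
x: successors {t, u, v, w, x, z}; []<>~p there: t:T, u:T, v:T, w:T, x:T, z:T. ✓
y: successors {t, u, v, w, x, y, z}; []<>~p there: t:T, u:T, v:T, w:T, x:T, y:T, z:T. ✓
z: successors {s, t, u, v, x, y, z}; []<>~p there: s:T, t:T, u:T, v:T, x:T, y:T, z:T. ✓
Satisfying worlds: {s, t, u, v, w, x, y, z}.
So <>[]<>~p fails at the other 0 worlds.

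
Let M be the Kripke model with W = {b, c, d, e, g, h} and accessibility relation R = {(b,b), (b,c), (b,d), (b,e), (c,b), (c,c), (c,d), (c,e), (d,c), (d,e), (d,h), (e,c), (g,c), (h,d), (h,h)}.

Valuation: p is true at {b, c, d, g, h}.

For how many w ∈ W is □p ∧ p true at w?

b: □p is F, p is T. ✗
c: □p is F, p is T. ✗
d: □p is F, p is T. ✗
e: □p is T, p is F. ✗
g: □p is T, p is T. ✓
h: □p is T, p is T. ✓
Satisfying worlds: {g, h}.

2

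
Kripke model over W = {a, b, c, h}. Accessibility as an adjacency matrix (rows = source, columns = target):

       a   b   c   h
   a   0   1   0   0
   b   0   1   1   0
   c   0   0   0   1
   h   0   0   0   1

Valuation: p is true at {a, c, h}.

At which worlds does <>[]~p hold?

a: successors {b}; []~p there: b:F. ✗
b: successors {b, c}; []~p there: b:F, c:F. ✗
c: successors {h}; []~p there: h:F. ✗
h: successors {h}; []~p there: h:F. ✗

∅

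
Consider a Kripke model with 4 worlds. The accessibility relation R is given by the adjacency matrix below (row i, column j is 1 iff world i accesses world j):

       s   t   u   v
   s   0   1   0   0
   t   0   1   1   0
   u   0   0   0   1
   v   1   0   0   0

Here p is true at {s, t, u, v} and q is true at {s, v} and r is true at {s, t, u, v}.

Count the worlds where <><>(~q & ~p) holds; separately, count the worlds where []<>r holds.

0 and 4

For <><>(~q & ~p):
s: successors {t}; <>(~q & ~p) there: t:F. ✗
t: successors {t, u}; <>(~q & ~p) there: t:F, u:F. ✗
u: successors {v}; <>(~q & ~p) there: v:F. ✗
v: successors {s}; <>(~q & ~p) there: s:F. ✗
— 0 worlds.
For []<>r:
s: successors {t}; <>r there: t:T. ✓
t: successors {t, u}; <>r there: t:T, u:T. ✓
u: successors {v}; <>r there: v:T. ✓
v: successors {s}; <>r there: s:T. ✓
— 4 worlds.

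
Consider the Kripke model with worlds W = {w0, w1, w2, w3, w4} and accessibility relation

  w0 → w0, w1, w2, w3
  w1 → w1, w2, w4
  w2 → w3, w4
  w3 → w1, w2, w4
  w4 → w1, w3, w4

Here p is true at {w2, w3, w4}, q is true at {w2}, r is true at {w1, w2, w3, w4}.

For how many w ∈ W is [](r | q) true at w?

4

w0: successors {w0, w1, w2, w3}; r | q there: w0:F, w1:T, w2:T, w3:T. ✗
w1: successors {w1, w2, w4}; r | q there: w1:T, w2:T, w4:T. ✓
w2: successors {w3, w4}; r | q there: w3:T, w4:T. ✓
w3: successors {w1, w2, w4}; r | q there: w1:T, w2:T, w4:T. ✓
w4: successors {w1, w3, w4}; r | q there: w1:T, w3:T, w4:T. ✓
Satisfying worlds: {w1, w2, w3, w4}.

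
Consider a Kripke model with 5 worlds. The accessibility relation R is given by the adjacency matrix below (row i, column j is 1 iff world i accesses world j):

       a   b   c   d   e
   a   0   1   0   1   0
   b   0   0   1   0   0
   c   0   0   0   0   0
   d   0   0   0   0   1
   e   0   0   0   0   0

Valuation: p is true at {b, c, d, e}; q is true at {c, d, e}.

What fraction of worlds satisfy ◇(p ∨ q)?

3/5

a: successors {b, d}; p ∨ q there: b:T, d:T. ✓
b: successors {c}; p ∨ q there: c:T. ✓
c: no successors, so ◇(p ∨ q) fails. ✗
d: successors {e}; p ∨ q there: e:T. ✓
e: no successors, so ◇(p ∨ q) fails. ✗
That's 3 of 5 worlds, so 3/5.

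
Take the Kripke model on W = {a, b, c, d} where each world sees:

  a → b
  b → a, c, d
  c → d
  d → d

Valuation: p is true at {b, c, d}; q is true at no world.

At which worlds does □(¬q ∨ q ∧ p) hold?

a: successors {b}; ¬q ∨ q ∧ p there: b:T. ✓
b: successors {a, c, d}; ¬q ∨ q ∧ p there: a:T, c:T, d:T. ✓
c: successors {d}; ¬q ∨ q ∧ p there: d:T. ✓
d: successors {d}; ¬q ∨ q ∧ p there: d:T. ✓

{a, b, c, d}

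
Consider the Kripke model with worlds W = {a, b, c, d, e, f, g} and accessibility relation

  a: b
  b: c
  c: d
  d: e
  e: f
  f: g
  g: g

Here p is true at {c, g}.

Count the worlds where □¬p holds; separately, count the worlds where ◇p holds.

For □¬p:
a: successors {b}; ¬p there: b:T. ✓
b: successors {c}; ¬p there: c:F. ✗
c: successors {d}; ¬p there: d:T. ✓
d: successors {e}; ¬p there: e:T. ✓
e: successors {f}; ¬p there: f:T. ✓
f: successors {g}; ¬p there: g:F. ✗
g: successors {g}; ¬p there: g:F. ✗
— 4 worlds.
For ◇p:
a: successors {b}; p there: b:F. ✗
b: successors {c}; p there: c:T. ✓
c: successors {d}; p there: d:F. ✗
d: successors {e}; p there: e:F. ✗
e: successors {f}; p there: f:F. ✗
f: successors {g}; p there: g:T. ✓
g: successors {g}; p there: g:T. ✓
— 3 worlds.

4 and 3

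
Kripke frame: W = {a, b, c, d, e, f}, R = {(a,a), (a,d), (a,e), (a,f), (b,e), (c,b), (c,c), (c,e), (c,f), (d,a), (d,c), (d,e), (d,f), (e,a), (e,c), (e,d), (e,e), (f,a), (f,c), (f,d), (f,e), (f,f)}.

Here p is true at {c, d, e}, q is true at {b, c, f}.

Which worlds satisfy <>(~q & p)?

{a, b, c, d, e, f}

a: successors {a, d, e, f}; ~q & p there: a:F, d:T, e:T, f:F. ✓
b: successors {e}; ~q & p there: e:T. ✓
c: successors {b, c, e, f}; ~q & p there: b:F, c:F, e:T, f:F. ✓
d: successors {a, c, e, f}; ~q & p there: a:F, c:F, e:T, f:F. ✓
e: successors {a, c, d, e}; ~q & p there: a:F, c:F, d:T, e:T. ✓
f: successors {a, c, d, e, f}; ~q & p there: a:F, c:F, d:T, e:T, f:F. ✓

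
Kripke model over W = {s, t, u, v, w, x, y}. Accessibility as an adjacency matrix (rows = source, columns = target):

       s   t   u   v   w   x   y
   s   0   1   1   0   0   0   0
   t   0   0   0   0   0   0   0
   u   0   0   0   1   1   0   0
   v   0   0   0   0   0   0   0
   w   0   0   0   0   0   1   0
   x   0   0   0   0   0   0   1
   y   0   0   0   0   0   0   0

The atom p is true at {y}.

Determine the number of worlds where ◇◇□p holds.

3

s: successors {t, u}; ◇□p there: t:F, u:T. ✓
t: no successors, so ◇◇□p fails. ✗
u: successors {v, w}; ◇□p there: v:F, w:T. ✓
v: no successors, so ◇◇□p fails. ✗
w: successors {x}; ◇□p there: x:T. ✓
x: successors {y}; ◇□p there: y:F. ✗
y: no successors, so ◇◇□p fails. ✗
Satisfying worlds: {s, u, w}.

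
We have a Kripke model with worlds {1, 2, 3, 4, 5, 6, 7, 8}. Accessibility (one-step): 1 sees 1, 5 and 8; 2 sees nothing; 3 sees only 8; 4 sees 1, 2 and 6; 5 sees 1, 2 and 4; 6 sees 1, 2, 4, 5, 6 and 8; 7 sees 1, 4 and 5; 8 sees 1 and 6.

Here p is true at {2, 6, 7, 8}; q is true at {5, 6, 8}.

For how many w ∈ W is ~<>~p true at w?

2

1: <>~p is T. ✗
2: <>~p is F. ✓
3: <>~p is F. ✓
4: <>~p is T. ✗
5: <>~p is T. ✗
6: <>~p is T. ✗
7: <>~p is T. ✗
8: <>~p is T. ✗
Satisfying worlds: {2, 3}.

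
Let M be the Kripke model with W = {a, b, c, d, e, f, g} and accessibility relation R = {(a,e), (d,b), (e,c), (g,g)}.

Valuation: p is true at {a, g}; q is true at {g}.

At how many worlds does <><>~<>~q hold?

a: successors {e}; <>~<>~q there: e:T. ✓
b: no successors, so <><>~<>~q fails. ✗
c: no successors, so <><>~<>~q fails. ✗
d: successors {b}; <>~<>~q there: b:F. ✗
e: successors {c}; <>~<>~q there: c:F. ✗
f: no successors, so <><>~<>~q fails. ✗
g: successors {g}; <>~<>~q there: g:T. ✓
Satisfying worlds: {a, g}.

2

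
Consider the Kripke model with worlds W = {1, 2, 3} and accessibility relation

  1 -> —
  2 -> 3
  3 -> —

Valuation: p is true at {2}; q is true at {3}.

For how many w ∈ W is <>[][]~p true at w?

1

1: no successors, so <>[][]~p fails. ✗
2: successors {3}; [][]~p there: 3:T. ✓
3: no successors, so <>[][]~p fails. ✗
Satisfying worlds: {2}.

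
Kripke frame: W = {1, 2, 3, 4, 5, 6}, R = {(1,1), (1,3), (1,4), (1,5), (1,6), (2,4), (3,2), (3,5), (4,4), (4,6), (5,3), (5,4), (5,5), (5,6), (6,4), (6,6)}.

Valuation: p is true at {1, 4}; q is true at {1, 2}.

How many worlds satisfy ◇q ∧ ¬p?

1: ◇q is T, ¬p is F. ✗
2: ◇q is F, ¬p is T. ✗
3: ◇q is T, ¬p is T. ✓
4: ◇q is F, ¬p is F. ✗
5: ◇q is F, ¬p is T. ✗
6: ◇q is F, ¬p is T. ✗
Satisfying worlds: {3}.

1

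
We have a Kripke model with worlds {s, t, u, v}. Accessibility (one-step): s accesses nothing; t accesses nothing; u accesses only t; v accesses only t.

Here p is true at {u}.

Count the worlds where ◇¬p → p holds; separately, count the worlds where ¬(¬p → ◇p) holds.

For ◇¬p → p:
s: ◇¬p is F, p is F. ✓
t: ◇¬p is F, p is F. ✓
u: ◇¬p is T, p is T. ✓
v: ◇¬p is T, p is F. ✗
— 3 worlds.
For ¬(¬p → ◇p):
s: ¬p → ◇p is F. ✓
t: ¬p → ◇p is F. ✓
u: ¬p → ◇p is T. ✗
v: ¬p → ◇p is F. ✓
— 3 worlds.

3 and 3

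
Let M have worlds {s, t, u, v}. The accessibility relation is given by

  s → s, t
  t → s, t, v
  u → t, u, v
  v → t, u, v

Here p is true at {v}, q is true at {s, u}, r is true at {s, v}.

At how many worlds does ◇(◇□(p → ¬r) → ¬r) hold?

s: successors {s, t}; ◇□(p → ¬r) → ¬r there: s:F, t:T. ✓
t: successors {s, t, v}; ◇□(p → ¬r) → ¬r there: s:F, t:T, v:T. ✓
u: successors {t, u, v}; ◇□(p → ¬r) → ¬r there: t:T, u:T, v:T. ✓
v: successors {t, u, v}; ◇□(p → ¬r) → ¬r there: t:T, u:T, v:T. ✓
Satisfying worlds: {s, t, u, v}.

4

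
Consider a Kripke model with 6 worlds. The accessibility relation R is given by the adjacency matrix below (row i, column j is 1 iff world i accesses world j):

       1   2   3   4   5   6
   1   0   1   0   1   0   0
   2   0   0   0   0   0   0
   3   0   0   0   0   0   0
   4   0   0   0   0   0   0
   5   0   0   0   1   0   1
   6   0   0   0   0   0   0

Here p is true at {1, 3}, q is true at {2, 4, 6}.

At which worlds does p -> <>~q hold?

{2, 4, 5, 6}

1: p is T, <>~q is F. ✗
2: p is F, <>~q is F. ✓
3: p is T, <>~q is F. ✗
4: p is F, <>~q is F. ✓
5: p is F, <>~q is F. ✓
6: p is F, <>~q is F. ✓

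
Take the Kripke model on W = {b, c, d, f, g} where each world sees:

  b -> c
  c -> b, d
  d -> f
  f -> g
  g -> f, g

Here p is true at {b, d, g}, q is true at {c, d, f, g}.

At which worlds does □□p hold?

b: successors {c}; □p there: c:T. ✓
c: successors {b, d}; □p there: b:F, d:F. ✗
d: successors {f}; □p there: f:T. ✓
f: successors {g}; □p there: g:F. ✗
g: successors {f, g}; □p there: f:T, g:F. ✗

{b, d}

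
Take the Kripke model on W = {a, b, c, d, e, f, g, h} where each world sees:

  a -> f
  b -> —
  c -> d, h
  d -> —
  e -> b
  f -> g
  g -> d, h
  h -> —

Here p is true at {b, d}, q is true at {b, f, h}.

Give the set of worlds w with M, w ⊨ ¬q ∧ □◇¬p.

{a, d}

a: ¬q is T, □◇¬p is T. ✓
b: ¬q is F, □◇¬p is T. ✗
c: ¬q is T, □◇¬p is F. ✗
d: ¬q is T, □◇¬p is T. ✓
e: ¬q is T, □◇¬p is F. ✗
f: ¬q is F, □◇¬p is T. ✗
g: ¬q is T, □◇¬p is F. ✗
h: ¬q is F, □◇¬p is T. ✗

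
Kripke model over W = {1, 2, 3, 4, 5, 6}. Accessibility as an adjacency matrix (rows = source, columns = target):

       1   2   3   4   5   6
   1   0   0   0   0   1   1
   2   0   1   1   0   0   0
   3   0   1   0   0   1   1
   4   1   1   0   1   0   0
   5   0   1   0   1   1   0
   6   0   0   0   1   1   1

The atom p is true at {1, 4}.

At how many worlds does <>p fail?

3

1: successors {5, 6}; p there: 5:F, 6:F. ✗
2: successors {2, 3}; p there: 2:F, 3:F. ✗
3: successors {2, 5, 6}; p there: 2:F, 5:F, 6:F. ✗
4: successors {1, 2, 4}; p there: 1:T, 2:F, 4:T. ✓
5: successors {2, 4, 5}; p there: 2:F, 4:T, 5:F. ✓
6: successors {4, 5, 6}; p there: 4:T, 5:F, 6:F. ✓
Satisfying worlds: {4, 5, 6}.
So <>p fails at the other 3 worlds.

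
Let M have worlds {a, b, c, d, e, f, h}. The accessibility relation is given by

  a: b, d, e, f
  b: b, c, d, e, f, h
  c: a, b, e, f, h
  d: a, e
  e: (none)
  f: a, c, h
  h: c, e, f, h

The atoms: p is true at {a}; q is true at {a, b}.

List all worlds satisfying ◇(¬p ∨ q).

a: successors {b, d, e, f}; ¬p ∨ q there: b:T, d:T, e:T, f:T. ✓
b: successors {b, c, d, e, f, h}; ¬p ∨ q there: b:T, c:T, d:T, e:T, f:T, h:T. ✓
c: successors {a, b, e, f, h}; ¬p ∨ q there: a:T, b:T, e:T, f:T, h:T. ✓
d: successors {a, e}; ¬p ∨ q there: a:T, e:T. ✓
e: no successors, so ◇(¬p ∨ q) fails. ✗
f: successors {a, c, h}; ¬p ∨ q there: a:T, c:T, h:T. ✓
h: successors {c, e, f, h}; ¬p ∨ q there: c:T, e:T, f:T, h:T. ✓

{a, b, c, d, f, h}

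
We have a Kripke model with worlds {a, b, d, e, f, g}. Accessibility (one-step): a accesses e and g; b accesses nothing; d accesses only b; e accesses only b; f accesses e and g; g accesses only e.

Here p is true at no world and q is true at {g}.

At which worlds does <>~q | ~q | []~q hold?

a: <>~q | ~q is T, []~q is F. ✓
b: <>~q | ~q is T, []~q is T. ✓
d: <>~q | ~q is T, []~q is T. ✓
e: <>~q | ~q is T, []~q is T. ✓
f: <>~q | ~q is T, []~q is F. ✓
g: <>~q | ~q is T, []~q is T. ✓

{a, b, d, e, f, g}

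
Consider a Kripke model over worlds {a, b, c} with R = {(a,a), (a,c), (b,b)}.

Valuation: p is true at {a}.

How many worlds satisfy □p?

a: successors {a, c}; p there: a:T, c:F. ✗
b: successors {b}; p there: b:F. ✗
c: no successors, so □p holds vacuously. ✓
Satisfying worlds: {c}.

1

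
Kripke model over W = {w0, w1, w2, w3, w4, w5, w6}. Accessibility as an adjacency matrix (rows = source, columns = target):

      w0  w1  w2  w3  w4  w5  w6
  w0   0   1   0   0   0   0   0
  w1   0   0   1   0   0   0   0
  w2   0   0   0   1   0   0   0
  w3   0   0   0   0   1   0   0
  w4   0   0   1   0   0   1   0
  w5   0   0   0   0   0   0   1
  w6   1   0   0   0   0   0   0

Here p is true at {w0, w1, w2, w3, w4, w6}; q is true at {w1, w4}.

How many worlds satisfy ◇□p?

6

w0: successors {w1}; □p there: w1:T. ✓
w1: successors {w2}; □p there: w2:T. ✓
w2: successors {w3}; □p there: w3:T. ✓
w3: successors {w4}; □p there: w4:F. ✗
w4: successors {w2, w5}; □p there: w2:T, w5:T. ✓
w5: successors {w6}; □p there: w6:T. ✓
w6: successors {w0}; □p there: w0:T. ✓
Satisfying worlds: {w0, w1, w2, w4, w5, w6}.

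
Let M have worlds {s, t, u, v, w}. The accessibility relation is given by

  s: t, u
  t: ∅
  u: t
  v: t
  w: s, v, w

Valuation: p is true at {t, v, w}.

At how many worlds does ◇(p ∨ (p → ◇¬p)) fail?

1

s: successors {t, u}; p ∨ (p → ◇¬p) there: t:T, u:T. ✓
t: no successors, so ◇(p ∨ (p → ◇¬p)) fails. ✗
u: successors {t}; p ∨ (p → ◇¬p) there: t:T. ✓
v: successors {t}; p ∨ (p → ◇¬p) there: t:T. ✓
w: successors {s, v, w}; p ∨ (p → ◇¬p) there: s:T, v:T, w:T. ✓
Satisfying worlds: {s, u, v, w}.
So ◇(p ∨ (p → ◇¬p)) fails at the other 1 world.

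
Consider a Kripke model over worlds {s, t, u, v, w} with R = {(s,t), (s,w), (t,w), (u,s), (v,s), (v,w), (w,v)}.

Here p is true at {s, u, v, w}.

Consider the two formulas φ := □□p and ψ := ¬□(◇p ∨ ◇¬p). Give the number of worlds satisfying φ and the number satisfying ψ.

3 and 0

For □□p:
s: successors {t, w}; □p there: t:T, w:T. ✓
t: successors {w}; □p there: w:T. ✓
u: successors {s}; □p there: s:F. ✗
v: successors {s, w}; □p there: s:F, w:T. ✗
w: successors {v}; □p there: v:T. ✓
— 3 worlds.
For ¬□(◇p ∨ ◇¬p):
s: □(◇p ∨ ◇¬p) is T. ✗
t: □(◇p ∨ ◇¬p) is T. ✗
u: □(◇p ∨ ◇¬p) is T. ✗
v: □(◇p ∨ ◇¬p) is T. ✗
w: □(◇p ∨ ◇¬p) is T. ✗
— 0 worlds.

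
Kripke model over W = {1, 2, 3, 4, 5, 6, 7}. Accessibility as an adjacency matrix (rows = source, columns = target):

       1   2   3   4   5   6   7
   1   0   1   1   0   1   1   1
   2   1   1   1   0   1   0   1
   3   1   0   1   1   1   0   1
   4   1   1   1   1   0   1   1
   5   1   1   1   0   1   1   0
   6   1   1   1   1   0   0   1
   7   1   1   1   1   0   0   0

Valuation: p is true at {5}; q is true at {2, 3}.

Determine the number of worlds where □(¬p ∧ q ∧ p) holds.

1: successors {2, 3, 5, 6, 7}; ¬p ∧ q ∧ p there: 2:F, 3:F, 5:F, 6:F, 7:F. ✗
2: successors {1, 2, 3, 5, 7}; ¬p ∧ q ∧ p there: 1:F, 2:F, 3:F, 5:F, 7:F. ✗
3: successors {1, 3, 4, 5, 7}; ¬p ∧ q ∧ p there: 1:F, 3:F, 4:F, 5:F, 7:F. ✗
4: successors {1, 2, 3, 4, 6, 7}; ¬p ∧ q ∧ p there: 1:F, 2:F, 3:F, 4:F, 6:F, 7:F. ✗
5: successors {1, 2, 3, 5, 6}; ¬p ∧ q ∧ p there: 1:F, 2:F, 3:F, 5:F, 6:F. ✗
6: successors {1, 2, 3, 4, 7}; ¬p ∧ q ∧ p there: 1:F, 2:F, 3:F, 4:F, 7:F. ✗
7: successors {1, 2, 3, 4}; ¬p ∧ q ∧ p there: 1:F, 2:F, 3:F, 4:F. ✗
Satisfying worlds: ∅.

0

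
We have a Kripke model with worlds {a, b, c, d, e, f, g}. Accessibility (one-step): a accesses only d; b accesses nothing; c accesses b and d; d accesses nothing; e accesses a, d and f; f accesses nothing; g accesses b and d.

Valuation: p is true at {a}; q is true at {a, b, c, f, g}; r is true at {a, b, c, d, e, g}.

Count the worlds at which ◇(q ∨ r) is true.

4

a: successors {d}; q ∨ r there: d:T. ✓
b: no successors, so ◇(q ∨ r) fails. ✗
c: successors {b, d}; q ∨ r there: b:T, d:T. ✓
d: no successors, so ◇(q ∨ r) fails. ✗
e: successors {a, d, f}; q ∨ r there: a:T, d:T, f:T. ✓
f: no successors, so ◇(q ∨ r) fails. ✗
g: successors {b, d}; q ∨ r there: b:T, d:T. ✓
Satisfying worlds: {a, c, e, g}.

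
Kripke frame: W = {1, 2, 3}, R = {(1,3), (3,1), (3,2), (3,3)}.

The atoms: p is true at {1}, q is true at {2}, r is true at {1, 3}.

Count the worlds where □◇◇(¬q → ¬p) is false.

1: successors {3}; ◇◇(¬q → ¬p) there: 3:T. ✓
2: no successors, so □◇◇(¬q → ¬p) holds vacuously. ✓
3: successors {1, 2, 3}; ◇◇(¬q → ¬p) there: 1:T, 2:F, 3:T. ✗
Satisfying worlds: {1, 2}.
So □◇◇(¬q → ¬p) fails at the other 1 world.

1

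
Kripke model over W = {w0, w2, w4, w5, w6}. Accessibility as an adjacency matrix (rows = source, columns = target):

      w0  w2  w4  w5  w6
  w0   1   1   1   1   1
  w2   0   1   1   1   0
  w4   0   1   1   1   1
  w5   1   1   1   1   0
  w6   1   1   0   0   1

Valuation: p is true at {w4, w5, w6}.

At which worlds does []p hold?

w0: successors {w0, w2, w4, w5, w6}; p there: w0:F, w2:F, w4:T, w5:T, w6:T. ✗
w2: successors {w2, w4, w5}; p there: w2:F, w4:T, w5:T. ✗
w4: successors {w2, w4, w5, w6}; p there: w2:F, w4:T, w5:T, w6:T. ✗
w5: successors {w0, w2, w4, w5}; p there: w0:F, w2:F, w4:T, w5:T. ✗
w6: successors {w0, w2, w6}; p there: w0:F, w2:F, w6:T. ✗

∅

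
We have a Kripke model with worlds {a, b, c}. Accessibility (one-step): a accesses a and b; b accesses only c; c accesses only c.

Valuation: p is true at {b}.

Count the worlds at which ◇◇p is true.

a: successors {a, b}; ◇p there: a:T, b:F. ✓
b: successors {c}; ◇p there: c:F. ✗
c: successors {c}; ◇p there: c:F. ✗
Satisfying worlds: {a}.

1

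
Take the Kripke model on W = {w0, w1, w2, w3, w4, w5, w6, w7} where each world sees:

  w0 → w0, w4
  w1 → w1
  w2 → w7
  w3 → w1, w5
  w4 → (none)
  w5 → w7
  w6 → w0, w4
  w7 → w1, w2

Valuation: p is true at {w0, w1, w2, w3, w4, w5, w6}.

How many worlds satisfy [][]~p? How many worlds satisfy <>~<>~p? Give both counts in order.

For [][]~p:
w0: successors {w0, w4}; []~p there: w0:F, w4:T. ✗
w1: successors {w1}; []~p there: w1:F. ✗
w2: successors {w7}; []~p there: w7:F. ✗
w3: successors {w1, w5}; []~p there: w1:F, w5:T. ✗
w4: no successors, so [][]~p holds vacuously. ✓
w5: successors {w7}; []~p there: w7:F. ✗
w6: successors {w0, w4}; []~p there: w0:F, w4:T. ✗
w7: successors {w1, w2}; []~p there: w1:F, w2:T. ✗
— 1 world.
For <>~<>~p:
w0: successors {w0, w4}; ~<>~p there: w0:T, w4:T. ✓
w1: successors {w1}; ~<>~p there: w1:T. ✓
w2: successors {w7}; ~<>~p there: w7:T. ✓
w3: successors {w1, w5}; ~<>~p there: w1:T, w5:F. ✓
w4: no successors, so <>~<>~p fails. ✗
w5: successors {w7}; ~<>~p there: w7:T. ✓
w6: successors {w0, w4}; ~<>~p there: w0:T, w4:T. ✓
w7: successors {w1, w2}; ~<>~p there: w1:T, w2:F. ✓
— 7 worlds.

1 and 7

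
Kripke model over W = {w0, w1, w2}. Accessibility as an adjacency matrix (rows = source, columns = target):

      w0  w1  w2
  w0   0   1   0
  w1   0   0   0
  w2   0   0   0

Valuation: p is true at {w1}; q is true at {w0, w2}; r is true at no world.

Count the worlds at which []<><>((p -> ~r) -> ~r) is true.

2

w0: successors {w1}; <><>((p -> ~r) -> ~r) there: w1:F. ✗
w1: no successors, so []<><>((p -> ~r) -> ~r) holds vacuously. ✓
w2: no successors, so []<><>((p -> ~r) -> ~r) holds vacuously. ✓
Satisfying worlds: {w1, w2}.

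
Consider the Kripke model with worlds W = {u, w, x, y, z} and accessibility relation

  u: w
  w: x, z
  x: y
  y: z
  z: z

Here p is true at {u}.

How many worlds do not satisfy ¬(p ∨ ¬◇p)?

u: p ∨ ¬◇p is T. ✗
w: p ∨ ¬◇p is T. ✗
x: p ∨ ¬◇p is T. ✗
y: p ∨ ¬◇p is T. ✗
z: p ∨ ¬◇p is T. ✗
Satisfying worlds: ∅.
So ¬(p ∨ ¬◇p) fails at the other 5 worlds.

5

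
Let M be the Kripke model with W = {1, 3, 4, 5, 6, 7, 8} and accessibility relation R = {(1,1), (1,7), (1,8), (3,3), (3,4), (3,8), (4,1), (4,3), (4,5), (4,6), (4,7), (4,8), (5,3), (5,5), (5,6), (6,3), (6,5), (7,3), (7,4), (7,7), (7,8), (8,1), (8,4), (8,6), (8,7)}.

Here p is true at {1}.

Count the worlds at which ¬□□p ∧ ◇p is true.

3

1: ¬□□p is T, ◇p is T. ✓
3: ¬□□p is T, ◇p is F. ✗
4: ¬□□p is T, ◇p is T. ✓
5: ¬□□p is T, ◇p is F. ✗
6: ¬□□p is T, ◇p is F. ✗
7: ¬□□p is T, ◇p is F. ✗
8: ¬□□p is T, ◇p is T. ✓
Satisfying worlds: {1, 4, 8}.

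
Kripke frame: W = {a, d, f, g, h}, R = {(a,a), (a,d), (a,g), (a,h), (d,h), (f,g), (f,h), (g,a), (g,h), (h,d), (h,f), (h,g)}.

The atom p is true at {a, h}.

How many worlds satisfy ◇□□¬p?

a: successors {a, d, g, h}; □□¬p there: a:F, d:T, g:F, h:F. ✓
d: successors {h}; □□¬p there: h:F. ✗
f: successors {g, h}; □□¬p there: g:F, h:F. ✗
g: successors {a, h}; □□¬p there: a:F, h:F. ✗
h: successors {d, f, g}; □□¬p there: d:T, f:F, g:F. ✓
Satisfying worlds: {a, h}.

2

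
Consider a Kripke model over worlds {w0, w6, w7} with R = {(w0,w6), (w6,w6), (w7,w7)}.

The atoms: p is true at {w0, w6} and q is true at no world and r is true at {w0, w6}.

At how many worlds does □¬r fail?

w0: successors {w6}; ¬r there: w6:F. ✗
w6: successors {w6}; ¬r there: w6:F. ✗
w7: successors {w7}; ¬r there: w7:T. ✓
Satisfying worlds: {w7}.
So □¬r fails at the other 2 worlds.

2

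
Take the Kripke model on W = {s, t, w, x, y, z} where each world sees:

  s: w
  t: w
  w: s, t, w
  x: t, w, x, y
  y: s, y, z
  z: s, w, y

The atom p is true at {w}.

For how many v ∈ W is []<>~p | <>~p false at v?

s: []<>~p is T, <>~p is F. ✓
t: []<>~p is T, <>~p is F. ✓
w: []<>~p is F, <>~p is T. ✓
x: []<>~p is F, <>~p is T. ✓
y: []<>~p is F, <>~p is T. ✓
z: []<>~p is F, <>~p is T. ✓
Satisfying worlds: {s, t, w, x, y, z}.
So []<>~p | <>~p fails at the other 0 worlds.

0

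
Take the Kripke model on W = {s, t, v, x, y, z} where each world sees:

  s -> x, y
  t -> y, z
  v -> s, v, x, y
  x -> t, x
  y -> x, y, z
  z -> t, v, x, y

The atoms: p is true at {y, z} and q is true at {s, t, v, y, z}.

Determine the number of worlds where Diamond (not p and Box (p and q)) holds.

2

s: successors {x, y}; not p and Box (p and q) there: x:F, y:F. ✗
t: successors {y, z}; not p and Box (p and q) there: y:F, z:F. ✗
v: successors {s, v, x, y}; not p and Box (p and q) there: s:F, v:F, x:F, y:F. ✗
x: successors {t, x}; not p and Box (p and q) there: t:T, x:F. ✓
y: successors {x, y, z}; not p and Box (p and q) there: x:F, y:F, z:F. ✗
z: successors {t, v, x, y}; not p and Box (p and q) there: t:T, v:F, x:F, y:F. ✓
Satisfying worlds: {x, z}.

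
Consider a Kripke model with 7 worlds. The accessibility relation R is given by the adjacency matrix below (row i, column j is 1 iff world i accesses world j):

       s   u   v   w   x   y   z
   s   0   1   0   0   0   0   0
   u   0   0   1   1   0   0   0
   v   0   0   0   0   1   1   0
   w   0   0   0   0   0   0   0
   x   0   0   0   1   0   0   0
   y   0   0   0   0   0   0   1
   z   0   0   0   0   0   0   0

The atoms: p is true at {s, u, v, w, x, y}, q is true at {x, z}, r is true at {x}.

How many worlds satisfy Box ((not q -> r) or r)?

3

s: successors {u}; (not q -> r) or r there: u:F. ✗
u: successors {v, w}; (not q -> r) or r there: v:F, w:F. ✗
v: successors {x, y}; (not q -> r) or r there: x:T, y:F. ✗
w: no successors, so Box ((not q -> r) or r) holds vacuously. ✓
x: successors {w}; (not q -> r) or r there: w:F. ✗
y: successors {z}; (not q -> r) or r there: z:T. ✓
z: no successors, so Box ((not q -> r) or r) holds vacuously. ✓
Satisfying worlds: {w, y, z}.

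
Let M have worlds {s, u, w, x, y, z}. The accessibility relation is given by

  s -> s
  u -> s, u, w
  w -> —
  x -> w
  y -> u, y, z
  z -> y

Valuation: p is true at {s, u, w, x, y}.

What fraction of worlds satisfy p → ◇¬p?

s: p is T, ◇¬p is F. ✗
u: p is T, ◇¬p is F. ✗
w: p is T, ◇¬p is F. ✗
x: p is T, ◇¬p is F. ✗
y: p is T, ◇¬p is T. ✓
z: p is F, ◇¬p is F. ✓
That's 2 of 6 worlds, so 2/6 = 1/3.

1/3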